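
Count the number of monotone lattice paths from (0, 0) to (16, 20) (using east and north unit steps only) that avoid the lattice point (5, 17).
Number of paths = 7298286534

Total paths from (0, 0) to (16, 20): C(36, 16) = 7307872110. Paths through (5, 17): (paths (0, 0) → (5, 17)) × (paths (5, 17) → (16, 20)) = C(22, 5) · C(14, 11) = 26334 · 364 = 9585576. Avoidance count = 7307872110 − 9585576 = 7298286534.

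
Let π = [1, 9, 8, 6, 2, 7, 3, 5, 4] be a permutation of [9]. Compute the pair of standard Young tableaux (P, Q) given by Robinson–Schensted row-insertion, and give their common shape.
P = [1, 2, 3, 4] / [5, 7] / [6] / [8] / [9];  Q = [1, 2, 6, 8] / [3, 7] / [4] / [5] / [9];  common shape = (4, 2, 1, 1, 1)

Row-insert the values π_1, π_2, … into P one at a time, bumping the leftmost entry strictly greater than the inserted value down to the next row. The recording tableau Q records, in position (i, j), the step at which that cell was added to P.
  Insert 1 (step 1): P = [1];  Q = [1]
  Insert 9 (step 2): P = [1, 9];  Q = [1, 2]
  Insert 8 (step 3): P = [1, 8] / [9];  Q = [1, 2] / [3]
  Insert 6 (step 4): P = [1, 6] / [8] / [9];  Q = [1, 2] / [3] / [4]
  Insert 2 (step 5): P = [1, 2] / [6] / [8] / [9];  Q = [1, 2] / [3] / [4] / [5]
  Insert 7 (step 6): P = [1, 2, 7] / [6] / [8] / [9];  Q = [1, 2, 6] / [3] / [4] / [5]
  Insert 3 (step 7): P = [1, 2, 3] / [6, 7] / [8] / [9];  Q = [1, 2, 6] / [3, 7] / [4] / [5]
  Insert 5 (step 8): P = [1, 2, 3, 5] / [6, 7] / [8] / [9];  Q = [1, 2, 6, 8] / [3, 7] / [4] / [5]
  Insert 4 (step 9): P = [1, 2, 3, 4] / [5, 7] / [6] / [8] / [9];  Q = [1, 2, 6, 8] / [3, 7] / [4] / [5] / [9]
Final shape: (4, 2, 1, 1, 1).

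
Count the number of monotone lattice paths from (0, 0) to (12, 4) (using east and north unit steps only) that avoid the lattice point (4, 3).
Number of paths = 1505

Total paths from (0, 0) to (12, 4): C(16, 12) = 1820. Paths through (4, 3): (paths (0, 0) → (4, 3)) × (paths (4, 3) → (12, 4)) = C(7, 4) · C(9, 8) = 35 · 9 = 315. Avoidance count = 1820 − 315 = 1505.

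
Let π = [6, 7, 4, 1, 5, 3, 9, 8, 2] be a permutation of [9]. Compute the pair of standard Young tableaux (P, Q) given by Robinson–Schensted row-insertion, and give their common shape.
P = [1, 2, 8] / [3, 5, 9] / [4, 7] / [6];  Q = [1, 2, 7] / [3, 5, 8] / [4, 6] / [9];  common shape = (3, 3, 2, 1)

Row-insert the values π_1, π_2, … into P one at a time, bumping the leftmost entry strictly greater than the inserted value down to the next row. The recording tableau Q records, in position (i, j), the step at which that cell was added to P.
  Insert 6 (step 1): P = [6];  Q = [1]
  Insert 7 (step 2): P = [6, 7];  Q = [1, 2]
  Insert 4 (step 3): P = [4, 7] / [6];  Q = [1, 2] / [3]
  Insert 1 (step 4): P = [1, 7] / [4] / [6];  Q = [1, 2] / [3] / [4]
  Insert 5 (step 5): P = [1, 5] / [4, 7] / [6];  Q = [1, 2] / [3, 5] / [4]
  Insert 3 (step 6): P = [1, 3] / [4, 5] / [6, 7];  Q = [1, 2] / [3, 5] / [4, 6]
  Insert 9 (step 7): P = [1, 3, 9] / [4, 5] / [6, 7];  Q = [1, 2, 7] / [3, 5] / [4, 6]
  Insert 8 (step 8): P = [1, 3, 8] / [4, 5, 9] / [6, 7];  Q = [1, 2, 7] / [3, 5, 8] / [4, 6]
  Insert 2 (step 9): P = [1, 2, 8] / [3, 5, 9] / [4, 7] / [6];  Q = [1, 2, 7] / [3, 5, 8] / [4, 6] / [9]
Final shape: (3, 3, 2, 1).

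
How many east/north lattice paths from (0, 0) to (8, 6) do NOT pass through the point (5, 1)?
Number of paths = 2667

Total paths from (0, 0) to (8, 6): C(14, 8) = 3003. Paths through (5, 1): (paths (0, 0) → (5, 1)) × (paths (5, 1) → (8, 6)) = C(6, 5) · C(8, 3) = 6 · 56 = 336. Avoidance count = 3003 − 336 = 2667.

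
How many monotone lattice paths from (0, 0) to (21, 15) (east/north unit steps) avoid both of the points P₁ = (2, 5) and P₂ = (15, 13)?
Number of paths = 4218543990

Inclusion–exclusion. Total paths: C(36, 21) = 5567902560. Through P₁: C(7, 2)·C(29, 19) = 420630210. Through P₂: C(28, 15)·C(8, 6) = 1048380480. Since P₁ is strictly southwest of P₂, a monotone path through both must visit P₁ then P₂; paths through both = C(7, 2)·C(21, 13)·C(8, 6) = 119652120. Avoid both = 5567902560 − 420630210 − 1048380480 + 119652120 = 4218543990.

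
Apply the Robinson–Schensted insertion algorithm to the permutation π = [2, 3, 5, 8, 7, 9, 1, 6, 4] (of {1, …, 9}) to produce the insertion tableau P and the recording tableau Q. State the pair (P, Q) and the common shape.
P = [1, 3, 4, 6, 9] / [2, 5] / [7] / [8];  Q = [1, 2, 3, 4, 6] / [5, 8] / [7] / [9];  common shape = (5, 2, 1, 1)

Row-insert the values π_1, π_2, … into P one at a time, bumping the leftmost entry strictly greater than the inserted value down to the next row. The recording tableau Q records, in position (i, j), the step at which that cell was added to P.
  Insert 2 (step 1): P = [2];  Q = [1]
  Insert 3 (step 2): P = [2, 3];  Q = [1, 2]
  Insert 5 (step 3): P = [2, 3, 5];  Q = [1, 2, 3]
  Insert 8 (step 4): P = [2, 3, 5, 8];  Q = [1, 2, 3, 4]
  Insert 7 (step 5): P = [2, 3, 5, 7] / [8];  Q = [1, 2, 3, 4] / [5]
  Insert 9 (step 6): P = [2, 3, 5, 7, 9] / [8];  Q = [1, 2, 3, 4, 6] / [5]
  Insert 1 (step 7): P = [1, 3, 5, 7, 9] / [2] / [8];  Q = [1, 2, 3, 4, 6] / [5] / [7]
  Insert 6 (step 8): P = [1, 3, 5, 6, 9] / [2, 7] / [8];  Q = [1, 2, 3, 4, 6] / [5, 8] / [7]
  Insert 4 (step 9): P = [1, 3, 4, 6, 9] / [2, 5] / [7] / [8];  Q = [1, 2, 3, 4, 6] / [5, 8] / [7] / [9]
Final shape: (5, 2, 1, 1).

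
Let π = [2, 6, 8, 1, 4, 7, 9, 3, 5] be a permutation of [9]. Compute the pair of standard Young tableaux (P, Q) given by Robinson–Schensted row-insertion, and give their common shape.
P = [1, 3, 5, 9] / [2, 4, 7] / [6, 8];  Q = [1, 2, 3, 7] / [4, 5, 6] / [8, 9];  common shape = (4, 3, 2)

Row-insert the values π_1, π_2, … into P one at a time, bumping the leftmost entry strictly greater than the inserted value down to the next row. The recording tableau Q records, in position (i, j), the step at which that cell was added to P.
  Insert 2 (step 1): P = [2];  Q = [1]
  Insert 6 (step 2): P = [2, 6];  Q = [1, 2]
  Insert 8 (step 3): P = [2, 6, 8];  Q = [1, 2, 3]
  Insert 1 (step 4): P = [1, 6, 8] / [2];  Q = [1, 2, 3] / [4]
  Insert 4 (step 5): P = [1, 4, 8] / [2, 6];  Q = [1, 2, 3] / [4, 5]
  Insert 7 (step 6): P = [1, 4, 7] / [2, 6, 8];  Q = [1, 2, 3] / [4, 5, 6]
  Insert 9 (step 7): P = [1, 4, 7, 9] / [2, 6, 8];  Q = [1, 2, 3, 7] / [4, 5, 6]
  Insert 3 (step 8): P = [1, 3, 7, 9] / [2, 4, 8] / [6];  Q = [1, 2, 3, 7] / [4, 5, 6] / [8]
  Insert 5 (step 9): P = [1, 3, 5, 9] / [2, 4, 7] / [6, 8];  Q = [1, 2, 3, 7] / [4, 5, 6] / [8, 9]
Final shape: (4, 3, 2).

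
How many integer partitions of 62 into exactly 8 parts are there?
p(62, 8 parts) = 46031

Partitions of n into exactly k parts are in bijection with partitions of n − k into at most k parts (subtract 1 from each part). So p(62, exactly 8) = p(54, parts ≤ 8). Computing via the recurrence p(m, j) = p(m, j−1) + p(m−j, j) gives 46031.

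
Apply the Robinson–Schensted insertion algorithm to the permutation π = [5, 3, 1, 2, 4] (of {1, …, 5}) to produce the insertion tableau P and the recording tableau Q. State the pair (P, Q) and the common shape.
P = [1, 2, 4] / [3] / [5];  Q = [1, 4, 5] / [2] / [3];  common shape = (3, 1, 1)

Row-insert the values π_1, π_2, … into P one at a time, bumping the leftmost entry strictly greater than the inserted value down to the next row. The recording tableau Q records, in position (i, j), the step at which that cell was added to P.
  Insert 5 (step 1): P = [5];  Q = [1]
  Insert 3 (step 2): P = [3] / [5];  Q = [1] / [2]
  Insert 1 (step 3): P = [1] / [3] / [5];  Q = [1] / [2] / [3]
  Insert 2 (step 4): P = [1, 2] / [3] / [5];  Q = [1, 4] / [2] / [3]
  Insert 4 (step 5): P = [1, 2, 4] / [3] / [5];  Q = [1, 4, 5] / [2] / [3]
Final shape: (3, 1, 1).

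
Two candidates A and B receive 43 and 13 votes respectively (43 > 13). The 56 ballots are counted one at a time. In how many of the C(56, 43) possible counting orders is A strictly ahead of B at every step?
Strict-lead orderings = 1012453249500

Total orderings of the 56 votes with 43 for A: C(56, 43) = 1889912732400. By the Bertrand ballot formula (Cycle Lemma / reflection principle), the number of orderings in which A is strictly ahead of B throughout is (p − q)/(p + q) · C(p + q, p) = (43 − 13)/(43 + 13) · 1889912732400 = 1012453249500.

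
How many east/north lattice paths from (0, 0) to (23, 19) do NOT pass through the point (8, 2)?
Number of paths = 421317788400

Total paths from (0, 0) to (23, 19): C(42, 23) = 446775310800. Paths through (8, 2): (paths (0, 0) → (8, 2)) × (paths (8, 2) → (23, 19)) = C(10, 8) · C(32, 15) = 45 · 565722720 = 25457522400. Avoidance count = 446775310800 − 25457522400 = 421317788400.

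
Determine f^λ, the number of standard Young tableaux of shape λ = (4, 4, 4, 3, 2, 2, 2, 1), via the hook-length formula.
# SYT of shape (4, 4, 4, 3, 2, 2, 2, 1) = 496624128

Hook-length formula: f^λ = n! / Π hook(c), product over all cells c of the Young diagram. For λ = (4, 4, 4, 3, 2, 2, 2, 1), n = 22 boxes. Hook lengths by row (left-to-right, top-to-bottom): [11, 9, 5, 3]; [10, 8, 4, 2]; [9, 7, 3, 1]; [7, 5, 1]; [5, 3]; [4, 2]; [3, 1]; [1]. Product of hooks = 2263282560000. So f^λ = 22! / 2263282560000 = 1124000727777607680000 / 2263282560000 = 496624128.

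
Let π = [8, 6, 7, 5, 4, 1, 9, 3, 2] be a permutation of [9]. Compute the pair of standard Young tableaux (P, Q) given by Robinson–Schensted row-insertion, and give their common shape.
P = [1, 2, 9] / [3, 7] / [4] / [5] / [6] / [8];  Q = [1, 3, 7] / [2, 8] / [4] / [5] / [6] / [9];  common shape = (3, 2, 1, 1, 1, 1)

Row-insert the values π_1, π_2, … into P one at a time, bumping the leftmost entry strictly greater than the inserted value down to the next row. The recording tableau Q records, in position (i, j), the step at which that cell was added to P.
  Insert 8 (step 1): P = [8];  Q = [1]
  Insert 6 (step 2): P = [6] / [8];  Q = [1] / [2]
  Insert 7 (step 3): P = [6, 7] / [8];  Q = [1, 3] / [2]
  Insert 5 (step 4): P = [5, 7] / [6] / [8];  Q = [1, 3] / [2] / [4]
  Insert 4 (step 5): P = [4, 7] / [5] / [6] / [8];  Q = [1, 3] / [2] / [4] / [5]
  Insert 1 (step 6): P = [1, 7] / [4] / [5] / [6] / [8];  Q = [1, 3] / [2] / [4] / [5] / [6]
  Insert 9 (step 7): P = [1, 7, 9] / [4] / [5] / [6] / [8];  Q = [1, 3, 7] / [2] / [4] / [5] / [6]
  Insert 3 (step 8): P = [1, 3, 9] / [4, 7] / [5] / [6] / [8];  Q = [1, 3, 7] / [2, 8] / [4] / [5] / [6]
  Insert 2 (step 9): P = [1, 2, 9] / [3, 7] / [4] / [5] / [6] / [8];  Q = [1, 3, 7] / [2, 8] / [4] / [5] / [6] / [9]
Final shape: (3, 2, 1, 1, 1, 1).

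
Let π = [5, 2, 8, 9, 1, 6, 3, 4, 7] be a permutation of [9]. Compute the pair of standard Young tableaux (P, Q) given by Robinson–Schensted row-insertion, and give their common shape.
P = [1, 3, 4, 7] / [2, 6, 9] / [5, 8];  Q = [1, 3, 4, 9] / [2, 6, 8] / [5, 7];  common shape = (4, 3, 2)

Row-insert the values π_1, π_2, … into P one at a time, bumping the leftmost entry strictly greater than the inserted value down to the next row. The recording tableau Q records, in position (i, j), the step at which that cell was added to P.
  Insert 5 (step 1): P = [5];  Q = [1]
  Insert 2 (step 2): P = [2] / [5];  Q = [1] / [2]
  Insert 8 (step 3): P = [2, 8] / [5];  Q = [1, 3] / [2]
  Insert 9 (step 4): P = [2, 8, 9] / [5];  Q = [1, 3, 4] / [2]
  Insert 1 (step 5): P = [1, 8, 9] / [2] / [5];  Q = [1, 3, 4] / [2] / [5]
  Insert 6 (step 6): P = [1, 6, 9] / [2, 8] / [5];  Q = [1, 3, 4] / [2, 6] / [5]
  Insert 3 (step 7): P = [1, 3, 9] / [2, 6] / [5, 8];  Q = [1, 3, 4] / [2, 6] / [5, 7]
  Insert 4 (step 8): P = [1, 3, 4] / [2, 6, 9] / [5, 8];  Q = [1, 3, 4] / [2, 6, 8] / [5, 7]
  Insert 7 (step 9): P = [1, 3, 4, 7] / [2, 6, 9] / [5, 8];  Q = [1, 3, 4, 9] / [2, 6, 8] / [5, 7]
Final shape: (4, 3, 2).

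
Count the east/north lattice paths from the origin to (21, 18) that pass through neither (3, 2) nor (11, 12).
Number of paths = 32996229706

Inclusion–exclusion. Total paths: C(39, 21) = 62359143990. Through P₁: C(5, 3)·C(34, 18) = 22039614300. Through P₂: C(23, 11)·C(16, 10) = 10827440624. Since P₁ is strictly southwest of P₂, a monotone path through both must visit P₁ then P₂; paths through both = C(5, 3)·C(18, 8)·C(16, 10) = 3504140640. Avoid both = 62359143990 − 22039614300 − 10827440624 + 3504140640 = 32996229706.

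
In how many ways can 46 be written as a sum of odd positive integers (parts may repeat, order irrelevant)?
p_odd(46) = 2304

Enumerate partitions using only odd parts via the recurrence o(n, m) = o(n, m−2) + o(n−m, m) over odd m, starting from the largest odd part ≤ n. This gives p_odd(46) = 2304. (Euler's theorem: equals the count of distinct-part partitions.)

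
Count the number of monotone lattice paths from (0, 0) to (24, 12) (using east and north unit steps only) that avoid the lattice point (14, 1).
Number of paths = 1246386960

Total paths from (0, 0) to (24, 12): C(36, 24) = 1251677700. Paths through (14, 1): (paths (0, 0) → (14, 1)) × (paths (14, 1) → (24, 12)) = C(15, 14) · C(21, 10) = 15 · 352716 = 5290740. Avoidance count = 1251677700 − 5290740 = 1246386960.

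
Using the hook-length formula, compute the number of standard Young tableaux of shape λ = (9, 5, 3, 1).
# SYT of shape (9, 5, 3, 1) = 2625480

Hook-length formula: f^λ = n! / Π hook(c), product over all cells c of the Young diagram. For λ = (9, 5, 3, 1), n = 18 boxes. Hook lengths by row (left-to-right, top-to-bottom): [12, 10, 9, 7, 6, 4, 3, 2, 1]; [7, 5, 4, 2, 1]; [4, 2, 1]; [1]. Product of hooks = 2438553600. So f^λ = 18! / 2438553600 = 6402373705728000 / 2438553600 = 2625480.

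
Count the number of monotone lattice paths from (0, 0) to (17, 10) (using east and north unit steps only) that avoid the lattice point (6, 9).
Number of paths = 8376225

Total paths from (0, 0) to (17, 10): C(27, 17) = 8436285. Paths through (6, 9): (paths (0, 0) → (6, 9)) × (paths (6, 9) → (17, 10)) = C(15, 6) · C(12, 11) = 5005 · 12 = 60060. Avoidance count = 8436285 − 60060 = 8376225.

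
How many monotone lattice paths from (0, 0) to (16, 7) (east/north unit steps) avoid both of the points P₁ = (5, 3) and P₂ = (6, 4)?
Number of paths = 140689

Inclusion–exclusion. Total paths: C(23, 16) = 245157. Through P₁: C(8, 5)·C(15, 11) = 76440. Through P₂: C(10, 6)·C(13, 10) = 60060. Since P₁ is strictly southwest of P₂, a monotone path through both must visit P₁ then P₂; paths through both = C(8, 5)·C(2, 1)·C(13, 10) = 32032. Avoid both = 245157 − 76440 − 60060 + 32032 = 140689.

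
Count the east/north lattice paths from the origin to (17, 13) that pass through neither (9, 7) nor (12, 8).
Number of paths = 65192610

Inclusion–exclusion. Total paths: C(30, 17) = 119759850. Through P₁: C(16, 9)·C(14, 8) = 34354320. Through P₂: C(20, 12)·C(10, 5) = 31744440. Since P₁ is strictly southwest of P₂, a monotone path through both must visit P₁ then P₂; paths through both = C(16, 9)·C(4, 3)·C(10, 5) = 11531520. Avoid both = 119759850 − 34354320 − 31744440 + 11531520 = 65192610.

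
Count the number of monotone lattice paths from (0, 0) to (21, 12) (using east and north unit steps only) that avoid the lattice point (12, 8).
Number of paths = 264748770

Total paths from (0, 0) to (21, 12): C(33, 21) = 354817320. Paths through (12, 8): (paths (0, 0) → (12, 8)) × (paths (12, 8) → (21, 12)) = C(20, 12) · C(13, 9) = 125970 · 715 = 90068550. Avoidance count = 354817320 − 90068550 = 264748770.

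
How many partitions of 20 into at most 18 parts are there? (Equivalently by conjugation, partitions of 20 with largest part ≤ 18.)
p(20, parts ≤ 18) = 625

Use the recurrence p(n, m) = p(n, m−1) + p(n−m, m): either the largest part is < m (count p(n, m−1)) or the largest part is exactly m (remove one copy of m, count p(n−m, m)). With p(0, ·) = 1 this gives p(20, parts ≤ 18) = 625. (By conjugating Young diagrams, this also counts partitions of 20 into at most 18 parts.)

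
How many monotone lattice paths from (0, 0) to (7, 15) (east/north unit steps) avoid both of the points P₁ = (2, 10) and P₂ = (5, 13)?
Number of paths = 110424

Inclusion–exclusion. Total paths: C(22, 7) = 170544. Through P₁: C(12, 2)·C(10, 5) = 16632. Through P₂: C(18, 5)·C(4, 2) = 51408. Since P₁ is strictly southwest of P₂, a monotone path through both must visit P₁ then P₂; paths through both = C(12, 2)·C(6, 3)·C(4, 2) = 7920. Avoid both = 170544 − 16632 − 51408 + 7920 = 110424.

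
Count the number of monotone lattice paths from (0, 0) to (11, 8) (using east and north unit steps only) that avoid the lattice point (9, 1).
Number of paths = 75222

Total paths from (0, 0) to (11, 8): C(19, 11) = 75582. Paths through (9, 1): (paths (0, 0) → (9, 1)) × (paths (9, 1) → (11, 8)) = C(10, 9) · C(9, 2) = 10 · 36 = 360. Avoidance count = 75582 − 360 = 75222.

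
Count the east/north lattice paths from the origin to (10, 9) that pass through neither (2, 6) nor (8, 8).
Number of paths = 51500

Inclusion–exclusion. Total paths: C(19, 10) = 92378. Through P₁: C(8, 2)·C(11, 8) = 4620. Through P₂: C(16, 8)·C(3, 2) = 38610. Since P₁ is strictly southwest of P₂, a monotone path through both must visit P₁ then P₂; paths through both = C(8, 2)·C(8, 6)·C(3, 2) = 2352. Avoid both = 92378 − 4620 − 38610 + 2352 = 51500.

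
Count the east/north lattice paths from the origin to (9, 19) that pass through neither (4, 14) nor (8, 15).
Number of paths = 3760710

Inclusion–exclusion. Total paths: C(28, 9) = 6906900. Through P₁: C(18, 4)·C(10, 5) = 771120. Through P₂: C(23, 8)·C(5, 1) = 2451570. Since P₁ is strictly southwest of P₂, a monotone path through both must visit P₁ then P₂; paths through both = C(18, 4)·C(5, 4)·C(5, 1) = 76500. Avoid both = 6906900 − 771120 − 2451570 + 76500 = 3760710.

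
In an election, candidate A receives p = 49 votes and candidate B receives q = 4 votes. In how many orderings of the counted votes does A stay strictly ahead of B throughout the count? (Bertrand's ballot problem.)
Strict-lead orderings = 248625

Total orderings of the 53 votes with 49 for A: C(53, 49) = 292825. By the Bertrand ballot formula (Cycle Lemma / reflection principle), the number of orderings in which A is strictly ahead of B throughout is (p − q)/(p + q) · C(p + q, p) = (49 − 4)/(49 + 4) · 292825 = 248625.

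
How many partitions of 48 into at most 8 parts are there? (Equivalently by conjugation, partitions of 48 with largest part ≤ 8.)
p(48, parts ≤ 8) = 24699

Use the recurrence p(n, m) = p(n, m−1) + p(n−m, m): either the largest part is < m (count p(n, m−1)) or the largest part is exactly m (remove one copy of m, count p(n−m, m)). With p(0, ·) = 1 this gives p(48, parts ≤ 8) = 24699. (By conjugating Young diagrams, this also counts partitions of 48 into at most 8 parts.)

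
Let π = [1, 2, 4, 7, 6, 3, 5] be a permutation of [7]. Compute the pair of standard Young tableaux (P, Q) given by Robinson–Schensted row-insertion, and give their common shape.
P = [1, 2, 3, 5] / [4, 6] / [7];  Q = [1, 2, 3, 4] / [5, 7] / [6];  common shape = (4, 2, 1)

Row-insert the values π_1, π_2, … into P one at a time, bumping the leftmost entry strictly greater than the inserted value down to the next row. The recording tableau Q records, in position (i, j), the step at which that cell was added to P.
  Insert 1 (step 1): P = [1];  Q = [1]
  Insert 2 (step 2): P = [1, 2];  Q = [1, 2]
  Insert 4 (step 3): P = [1, 2, 4];  Q = [1, 2, 3]
  Insert 7 (step 4): P = [1, 2, 4, 7];  Q = [1, 2, 3, 4]
  Insert 6 (step 5): P = [1, 2, 4, 6] / [7];  Q = [1, 2, 3, 4] / [5]
  Insert 3 (step 6): P = [1, 2, 3, 6] / [4] / [7];  Q = [1, 2, 3, 4] / [5] / [6]
  Insert 5 (step 7): P = [1, 2, 3, 5] / [4, 6] / [7];  Q = [1, 2, 3, 4] / [5, 7] / [6]
Final shape: (4, 2, 1).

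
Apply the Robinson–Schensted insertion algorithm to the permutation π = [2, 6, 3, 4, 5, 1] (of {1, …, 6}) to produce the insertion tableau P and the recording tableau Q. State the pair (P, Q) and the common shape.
P = [1, 3, 4, 5] / [2] / [6];  Q = [1, 2, 4, 5] / [3] / [6];  common shape = (4, 1, 1)

Row-insert the values π_1, π_2, … into P one at a time, bumping the leftmost entry strictly greater than the inserted value down to the next row. The recording tableau Q records, in position (i, j), the step at which that cell was added to P.
  Insert 2 (step 1): P = [2];  Q = [1]
  Insert 6 (step 2): P = [2, 6];  Q = [1, 2]
  Insert 3 (step 3): P = [2, 3] / [6];  Q = [1, 2] / [3]
  Insert 4 (step 4): P = [2, 3, 4] / [6];  Q = [1, 2, 4] / [3]
  Insert 5 (step 5): P = [2, 3, 4, 5] / [6];  Q = [1, 2, 4, 5] / [3]
  Insert 1 (step 6): P = [1, 3, 4, 5] / [2] / [6];  Q = [1, 2, 4, 5] / [3] / [6]
Final shape: (4, 1, 1).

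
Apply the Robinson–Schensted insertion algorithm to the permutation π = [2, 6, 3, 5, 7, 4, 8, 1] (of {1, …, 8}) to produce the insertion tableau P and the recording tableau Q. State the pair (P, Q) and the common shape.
P = [1, 3, 4, 7, 8] / [2] / [5] / [6];  Q = [1, 2, 4, 5, 7] / [3] / [6] / [8];  common shape = (5, 1, 1, 1)

Row-insert the values π_1, π_2, … into P one at a time, bumping the leftmost entry strictly greater than the inserted value down to the next row. The recording tableau Q records, in position (i, j), the step at which that cell was added to P.
  Insert 2 (step 1): P = [2];  Q = [1]
  Insert 6 (step 2): P = [2, 6];  Q = [1, 2]
  Insert 3 (step 3): P = [2, 3] / [6];  Q = [1, 2] / [3]
  Insert 5 (step 4): P = [2, 3, 5] / [6];  Q = [1, 2, 4] / [3]
  Insert 7 (step 5): P = [2, 3, 5, 7] / [6];  Q = [1, 2, 4, 5] / [3]
  Insert 4 (step 6): P = [2, 3, 4, 7] / [5] / [6];  Q = [1, 2, 4, 5] / [3] / [6]
  Insert 8 (step 7): P = [2, 3, 4, 7, 8] / [5] / [6];  Q = [1, 2, 4, 5, 7] / [3] / [6]
  Insert 1 (step 8): P = [1, 3, 4, 7, 8] / [2] / [5] / [6];  Q = [1, 2, 4, 5, 7] / [3] / [6] / [8]
Final shape: (5, 1, 1, 1).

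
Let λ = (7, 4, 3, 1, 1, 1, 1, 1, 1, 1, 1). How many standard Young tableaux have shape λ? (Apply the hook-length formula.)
# SYT of shape (7, 4, 3, 1, 1, 1, 1, 1, 1, 1, 1) = 284407200

Hook-length formula: f^λ = n! / Π hook(c), product over all cells c of the Young diagram. For λ = (7, 4, 3, 1, 1, 1, 1, 1, 1, 1, 1), n = 22 boxes. Hook lengths by row (left-to-right, top-to-bottom): [17, 8, 7, 5, 3, 2, 1]; [13, 4, 3, 1]; [11, 2, 1]; [8]; [7]; [6]; [5]; [4]; [3]; [2]; [1]. Product of hooks = 3952082534400. So f^λ = 22! / 3952082534400 = 1124000727777607680000 / 3952082534400 = 284407200.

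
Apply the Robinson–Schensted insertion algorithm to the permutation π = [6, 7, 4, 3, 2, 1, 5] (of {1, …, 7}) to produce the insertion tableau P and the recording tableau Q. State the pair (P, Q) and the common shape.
P = [1, 5] / [2, 7] / [3] / [4] / [6];  Q = [1, 2] / [3, 7] / [4] / [5] / [6];  common shape = (2, 2, 1, 1, 1)

Row-insert the values π_1, π_2, … into P one at a time, bumping the leftmost entry strictly greater than the inserted value down to the next row. The recording tableau Q records, in position (i, j), the step at which that cell was added to P.
  Insert 6 (step 1): P = [6];  Q = [1]
  Insert 7 (step 2): P = [6, 7];  Q = [1, 2]
  Insert 4 (step 3): P = [4, 7] / [6];  Q = [1, 2] / [3]
  Insert 3 (step 4): P = [3, 7] / [4] / [6];  Q = [1, 2] / [3] / [4]
  Insert 2 (step 5): P = [2, 7] / [3] / [4] / [6];  Q = [1, 2] / [3] / [4] / [5]
  Insert 1 (step 6): P = [1, 7] / [2] / [3] / [4] / [6];  Q = [1, 2] / [3] / [4] / [5] / [6]
  Insert 5 (step 7): P = [1, 5] / [2, 7] / [3] / [4] / [6];  Q = [1, 2] / [3, 7] / [4] / [5] / [6]
Final shape: (2, 2, 1, 1, 1).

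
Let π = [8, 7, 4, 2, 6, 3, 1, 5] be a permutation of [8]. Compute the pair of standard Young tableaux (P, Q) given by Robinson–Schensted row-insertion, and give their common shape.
P = [1, 3, 5] / [2, 6] / [4] / [7] / [8];  Q = [1, 5, 8] / [2, 6] / [3] / [4] / [7];  common shape = (3, 2, 1, 1, 1)

Row-insert the values π_1, π_2, … into P one at a time, bumping the leftmost entry strictly greater than the inserted value down to the next row. The recording tableau Q records, in position (i, j), the step at which that cell was added to P.
  Insert 8 (step 1): P = [8];  Q = [1]
  Insert 7 (step 2): P = [7] / [8];  Q = [1] / [2]
  Insert 4 (step 3): P = [4] / [7] / [8];  Q = [1] / [2] / [3]
  Insert 2 (step 4): P = [2] / [4] / [7] / [8];  Q = [1] / [2] / [3] / [4]
  Insert 6 (step 5): P = [2, 6] / [4] / [7] / [8];  Q = [1, 5] / [2] / [3] / [4]
  Insert 3 (step 6): P = [2, 3] / [4, 6] / [7] / [8];  Q = [1, 5] / [2, 6] / [3] / [4]
  Insert 1 (step 7): P = [1, 3] / [2, 6] / [4] / [7] / [8];  Q = [1, 5] / [2, 6] / [3] / [4] / [7]
  Insert 5 (step 8): P = [1, 3, 5] / [2, 6] / [4] / [7] / [8];  Q = [1, 5, 8] / [2, 6] / [3] / [4] / [7]
Final shape: (3, 2, 1, 1, 1).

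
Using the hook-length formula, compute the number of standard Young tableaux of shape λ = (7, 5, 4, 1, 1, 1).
# SYT of shape (7, 5, 4, 1, 1, 1) = 27713400

Hook-length formula: f^λ = n! / Π hook(c), product over all cells c of the Young diagram. For λ = (7, 5, 4, 1, 1, 1), n = 19 boxes. Hook lengths by row (left-to-right, top-to-bottom): [12, 8, 7, 6, 4, 2, 1]; [9, 5, 4, 3, 1]; [7, 3, 2, 1]; [3]; [2]; [1]. Product of hooks = 4389396480. So f^λ = 19! / 4389396480 = 121645100408832000 / 4389396480 = 27713400.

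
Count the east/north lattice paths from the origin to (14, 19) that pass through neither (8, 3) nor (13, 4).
Number of paths = 806475815

Inclusion–exclusion. Total paths: C(33, 14) = 818809200. Through P₁: C(11, 8)·C(22, 6) = 12311145. Through P₂: C(17, 13)·C(16, 1) = 38080. Since P₁ is strictly southwest of P₂, a monotone path through both must visit P₁ then P₂; paths through both = C(11, 8)·C(6, 5)·C(16, 1) = 15840. Avoid both = 818809200 − 12311145 − 38080 + 15840 = 806475815.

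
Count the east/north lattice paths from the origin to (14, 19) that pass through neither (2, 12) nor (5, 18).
Number of paths = 813963842

Inclusion–exclusion. Total paths: C(33, 14) = 818809200. Through P₁: C(14, 2)·C(19, 12) = 4585308. Through P₂: C(23, 5)·C(10, 9) = 336490. Since P₁ is strictly southwest of P₂, a monotone path through both must visit P₁ then P₂; paths through both = C(14, 2)·C(9, 3)·C(10, 9) = 76440. Avoid both = 818809200 − 4585308 − 336490 + 76440 = 813963842.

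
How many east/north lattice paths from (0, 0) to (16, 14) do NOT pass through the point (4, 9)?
Number of paths = 140998255

Total paths from (0, 0) to (16, 14): C(30, 16) = 145422675. Paths through (4, 9): (paths (0, 0) → (4, 9)) × (paths (4, 9) → (16, 14)) = C(13, 4) · C(17, 12) = 715 · 6188 = 4424420. Avoidance count = 145422675 − 4424420 = 140998255.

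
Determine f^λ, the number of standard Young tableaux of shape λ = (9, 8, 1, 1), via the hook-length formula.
# SYT of shape (9, 8, 1, 1) = 554268

Hook-length formula: f^λ = n! / Π hook(c), product over all cells c of the Young diagram. For λ = (9, 8, 1, 1), n = 19 boxes. Hook lengths by row (left-to-right, top-to-bottom): [12, 9, 8, 7, 6, 5, 4, 3, 1]; [10, 7, 6, 5, 4, 3, 2, 1]; [2]; [1]. Product of hooks = 219469824000. So f^λ = 19! / 219469824000 = 121645100408832000 / 219469824000 = 554268.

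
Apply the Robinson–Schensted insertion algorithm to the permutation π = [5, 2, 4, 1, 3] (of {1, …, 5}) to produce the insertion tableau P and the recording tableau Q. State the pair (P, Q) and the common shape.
P = [1, 3] / [2, 4] / [5];  Q = [1, 3] / [2, 5] / [4];  common shape = (2, 2, 1)

Row-insert the values π_1, π_2, … into P one at a time, bumping the leftmost entry strictly greater than the inserted value down to the next row. The recording tableau Q records, in position (i, j), the step at which that cell was added to P.
  Insert 5 (step 1): P = [5];  Q = [1]
  Insert 2 (step 2): P = [2] / [5];  Q = [1] / [2]
  Insert 4 (step 3): P = [2, 4] / [5];  Q = [1, 3] / [2]
  Insert 1 (step 4): P = [1, 4] / [2] / [5];  Q = [1, 3] / [2] / [4]
  Insert 3 (step 5): P = [1, 3] / [2, 4] / [5];  Q = [1, 3] / [2, 5] / [4]
Final shape: (2, 2, 1).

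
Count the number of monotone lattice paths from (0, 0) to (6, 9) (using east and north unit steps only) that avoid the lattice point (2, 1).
Number of paths = 3520

Total paths from (0, 0) to (6, 9): C(15, 6) = 5005. Paths through (2, 1): (paths (0, 0) → (2, 1)) × (paths (2, 1) → (6, 9)) = C(3, 2) · C(12, 4) = 3 · 495 = 1485. Avoidance count = 5005 − 1485 = 3520.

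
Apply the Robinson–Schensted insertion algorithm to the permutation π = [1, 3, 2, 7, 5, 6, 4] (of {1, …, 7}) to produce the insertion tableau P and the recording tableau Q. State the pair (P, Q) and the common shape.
P = [1, 2, 4, 6] / [3, 5] / [7];  Q = [1, 2, 4, 6] / [3, 5] / [7];  common shape = (4, 2, 1)

Row-insert the values π_1, π_2, … into P one at a time, bumping the leftmost entry strictly greater than the inserted value down to the next row. The recording tableau Q records, in position (i, j), the step at which that cell was added to P.
  Insert 1 (step 1): P = [1];  Q = [1]
  Insert 3 (step 2): P = [1, 3];  Q = [1, 2]
  Insert 2 (step 3): P = [1, 2] / [3];  Q = [1, 2] / [3]
  Insert 7 (step 4): P = [1, 2, 7] / [3];  Q = [1, 2, 4] / [3]
  Insert 5 (step 5): P = [1, 2, 5] / [3, 7];  Q = [1, 2, 4] / [3, 5]
  Insert 6 (step 6): P = [1, 2, 5, 6] / [3, 7];  Q = [1, 2, 4, 6] / [3, 5]
  Insert 4 (step 7): P = [1, 2, 4, 6] / [3, 5] / [7];  Q = [1, 2, 4, 6] / [3, 5] / [7]
Final shape: (4, 2, 1).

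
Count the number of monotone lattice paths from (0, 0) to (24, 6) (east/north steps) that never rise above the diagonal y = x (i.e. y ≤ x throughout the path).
Number of paths = 451269

By the reflection principle (André's argument), the number of monotone paths to (24, 6) with n ≤ m that never go above y = x is C(30, 24) − C(30, 25) = 593775 − 142506 = 451269.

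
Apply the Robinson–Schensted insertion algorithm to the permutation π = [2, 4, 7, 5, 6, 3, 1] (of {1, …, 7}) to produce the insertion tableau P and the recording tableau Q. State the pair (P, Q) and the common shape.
P = [1, 3, 5, 6] / [2] / [4] / [7];  Q = [1, 2, 3, 5] / [4] / [6] / [7];  common shape = (4, 1, 1, 1)

Row-insert the values π_1, π_2, … into P one at a time, bumping the leftmost entry strictly greater than the inserted value down to the next row. The recording tableau Q records, in position (i, j), the step at which that cell was added to P.
  Insert 2 (step 1): P = [2];  Q = [1]
  Insert 4 (step 2): P = [2, 4];  Q = [1, 2]
  Insert 7 (step 3): P = [2, 4, 7];  Q = [1, 2, 3]
  Insert 5 (step 4): P = [2, 4, 5] / [7];  Q = [1, 2, 3] / [4]
  Insert 6 (step 5): P = [2, 4, 5, 6] / [7];  Q = [1, 2, 3, 5] / [4]
  Insert 3 (step 6): P = [2, 3, 5, 6] / [4] / [7];  Q = [1, 2, 3, 5] / [4] / [6]
  Insert 1 (step 7): P = [1, 3, 5, 6] / [2] / [4] / [7];  Q = [1, 2, 3, 5] / [4] / [6] / [7]
Final shape: (4, 1, 1, 1).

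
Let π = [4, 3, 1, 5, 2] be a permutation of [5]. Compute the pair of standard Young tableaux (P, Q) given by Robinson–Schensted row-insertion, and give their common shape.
P = [1, 2] / [3, 5] / [4];  Q = [1, 4] / [2, 5] / [3];  common shape = (2, 2, 1)

Row-insert the values π_1, π_2, … into P one at a time, bumping the leftmost entry strictly greater than the inserted value down to the next row. The recording tableau Q records, in position (i, j), the step at which that cell was added to P.
  Insert 4 (step 1): P = [4];  Q = [1]
  Insert 3 (step 2): P = [3] / [4];  Q = [1] / [2]
  Insert 1 (step 3): P = [1] / [3] / [4];  Q = [1] / [2] / [3]
  Insert 5 (step 4): P = [1, 5] / [3] / [4];  Q = [1, 4] / [2] / [3]
  Insert 2 (step 5): P = [1, 2] / [3, 5] / [4];  Q = [1, 4] / [2, 5] / [3]
Final shape: (2, 2, 1).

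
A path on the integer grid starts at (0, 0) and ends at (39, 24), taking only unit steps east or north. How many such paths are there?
Number of paths = 156655690918541325

A monotone lattice path from (0, 0) to (39, 24) consists of 39 east steps and 24 north steps in some order, so it is determined by which 39 of the 63 steps are east. The count is C(63, 39) = 156655690918541325.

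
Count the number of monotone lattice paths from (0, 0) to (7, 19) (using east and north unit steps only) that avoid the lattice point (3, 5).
Number of paths = 486440

Total paths from (0, 0) to (7, 19): C(26, 7) = 657800. Paths through (3, 5): (paths (0, 0) → (3, 5)) × (paths (3, 5) → (7, 19)) = C(8, 3) · C(18, 4) = 56 · 3060 = 171360. Avoidance count = 657800 − 171360 = 486440.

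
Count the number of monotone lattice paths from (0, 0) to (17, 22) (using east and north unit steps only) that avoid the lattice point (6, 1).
Number of paths = 50117946450

Total paths from (0, 0) to (17, 22): C(39, 17) = 51021117810. Paths through (6, 1): (paths (0, 0) → (6, 1)) × (paths (6, 1) → (17, 22)) = C(7, 6) · C(32, 11) = 7 · 129024480 = 903171360. Avoidance count = 51021117810 − 903171360 = 50117946450.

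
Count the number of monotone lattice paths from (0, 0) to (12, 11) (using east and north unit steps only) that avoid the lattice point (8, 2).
Number of paths = 1319903

Total paths from (0, 0) to (12, 11): C(23, 12) = 1352078. Paths through (8, 2): (paths (0, 0) → (8, 2)) × (paths (8, 2) → (12, 11)) = C(10, 8) · C(13, 4) = 45 · 715 = 32175. Avoidance count = 1352078 − 32175 = 1319903.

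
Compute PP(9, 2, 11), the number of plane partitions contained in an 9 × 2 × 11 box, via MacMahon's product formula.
PP(9, 2, 11) = 4936848280

Evaluate the triple product over i = 1..9, j = 1..2, k = 1..11. The factors are (2/1) · (3/2) · (4/3) · (5/4) · (6/5) · (7/6) · (8/7) · (9/8) · … (198 factors total). The numerators and denominators telescope so the product is an integer; carrying out the multiplication exactly gives PP(9, 2, 11) = 4936848280.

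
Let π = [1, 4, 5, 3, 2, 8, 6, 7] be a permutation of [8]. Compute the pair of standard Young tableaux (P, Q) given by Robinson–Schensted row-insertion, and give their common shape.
P = [1, 2, 5, 6, 7] / [3, 8] / [4];  Q = [1, 2, 3, 6, 8] / [4, 7] / [5];  common shape = (5, 2, 1)

Row-insert the values π_1, π_2, … into P one at a time, bumping the leftmost entry strictly greater than the inserted value down to the next row. The recording tableau Q records, in position (i, j), the step at which that cell was added to P.
  Insert 1 (step 1): P = [1];  Q = [1]
  Insert 4 (step 2): P = [1, 4];  Q = [1, 2]
  Insert 5 (step 3): P = [1, 4, 5];  Q = [1, 2, 3]
  Insert 3 (step 4): P = [1, 3, 5] / [4];  Q = [1, 2, 3] / [4]
  Insert 2 (step 5): P = [1, 2, 5] / [3] / [4];  Q = [1, 2, 3] / [4] / [5]
  Insert 8 (step 6): P = [1, 2, 5, 8] / [3] / [4];  Q = [1, 2, 3, 6] / [4] / [5]
  Insert 6 (step 7): P = [1, 2, 5, 6] / [3, 8] / [4];  Q = [1, 2, 3, 6] / [4, 7] / [5]
  Insert 7 (step 8): P = [1, 2, 5, 6, 7] / [3, 8] / [4];  Q = [1, 2, 3, 6, 8] / [4, 7] / [5]
Final shape: (5, 2, 1).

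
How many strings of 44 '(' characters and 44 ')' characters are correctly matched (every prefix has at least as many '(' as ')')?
C_44 = 583300119592996693088040

These balanced parentheses are counted by the Catalan number C_n = (1/(n + 1)) · C(2n, n). For n = 44: C_44 = (1/45) · C(88, 44) = 26248505381684851188961800/45 = 583300119592996693088040.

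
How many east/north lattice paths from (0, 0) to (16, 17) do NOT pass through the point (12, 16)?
Number of paths = 1014694335

Total paths from (0, 0) to (16, 17): C(33, 16) = 1166803110. Paths through (12, 16): (paths (0, 0) → (12, 16)) × (paths (12, 16) → (16, 17)) = C(28, 12) · C(5, 4) = 30421755 · 5 = 152108775. Avoidance count = 1166803110 − 152108775 = 1014694335.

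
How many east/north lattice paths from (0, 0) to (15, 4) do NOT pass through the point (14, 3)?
Number of paths = 2516

Total paths from (0, 0) to (15, 4): C(19, 15) = 3876. Paths through (14, 3): (paths (0, 0) → (14, 3)) × (paths (14, 3) → (15, 4)) = C(17, 14) · C(2, 1) = 680 · 2 = 1360. Avoidance count = 3876 − 1360 = 2516.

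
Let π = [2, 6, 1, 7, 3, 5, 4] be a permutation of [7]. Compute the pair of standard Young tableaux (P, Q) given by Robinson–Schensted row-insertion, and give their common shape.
P = [1, 3, 4] / [2, 5, 7] / [6];  Q = [1, 2, 4] / [3, 5, 6] / [7];  common shape = (3, 3, 1)

Row-insert the values π_1, π_2, … into P one at a time, bumping the leftmost entry strictly greater than the inserted value down to the next row. The recording tableau Q records, in position (i, j), the step at which that cell was added to P.
  Insert 2 (step 1): P = [2];  Q = [1]
  Insert 6 (step 2): P = [2, 6];  Q = [1, 2]
  Insert 1 (step 3): P = [1, 6] / [2];  Q = [1, 2] / [3]
  Insert 7 (step 4): P = [1, 6, 7] / [2];  Q = [1, 2, 4] / [3]
  Insert 3 (step 5): P = [1, 3, 7] / [2, 6];  Q = [1, 2, 4] / [3, 5]
  Insert 5 (step 6): P = [1, 3, 5] / [2, 6, 7];  Q = [1, 2, 4] / [3, 5, 6]
  Insert 4 (step 7): P = [1, 3, 4] / [2, 5, 7] / [6];  Q = [1, 2, 4] / [3, 5, 6] / [7]
Final shape: (3, 3, 1).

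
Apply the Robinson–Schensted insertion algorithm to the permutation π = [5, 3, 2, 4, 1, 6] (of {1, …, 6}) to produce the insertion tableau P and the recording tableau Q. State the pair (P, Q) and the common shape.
P = [1, 4, 6] / [2] / [3] / [5];  Q = [1, 4, 6] / [2] / [3] / [5];  common shape = (3, 1, 1, 1)

Row-insert the values π_1, π_2, … into P one at a time, bumping the leftmost entry strictly greater than the inserted value down to the next row. The recording tableau Q records, in position (i, j), the step at which that cell was added to P.
  Insert 5 (step 1): P = [5];  Q = [1]
  Insert 3 (step 2): P = [3] / [5];  Q = [1] / [2]
  Insert 2 (step 3): P = [2] / [3] / [5];  Q = [1] / [2] / [3]
  Insert 4 (step 4): P = [2, 4] / [3] / [5];  Q = [1, 4] / [2] / [3]
  Insert 1 (step 5): P = [1, 4] / [2] / [3] / [5];  Q = [1, 4] / [2] / [3] / [5]
  Insert 6 (step 6): P = [1, 4, 6] / [2] / [3] / [5];  Q = [1, 4, 6] / [2] / [3] / [5]
Final shape: (3, 1, 1, 1).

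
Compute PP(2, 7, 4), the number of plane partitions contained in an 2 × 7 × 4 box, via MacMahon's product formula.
PP(2, 7, 4) = 32670

Evaluate the triple product over i = 1..2, j = 1..7, k = 1..4. The factors are (2/1) · (3/2) · (4/3) · (5/4) · (3/2) · (4/3) · (5/4) · (6/5) · … (56 factors total). The numerators and denominators telescope so the product is an integer; carrying out the multiplication exactly gives PP(2, 7, 4) = 32670.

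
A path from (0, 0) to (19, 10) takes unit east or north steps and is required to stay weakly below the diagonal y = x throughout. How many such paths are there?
Number of paths = 10015005

By the reflection principle (André's argument), the number of monotone paths to (19, 10) with n ≤ m that never go above y = x is C(29, 19) − C(29, 20) = 20030010 − 10015005 = 10015005.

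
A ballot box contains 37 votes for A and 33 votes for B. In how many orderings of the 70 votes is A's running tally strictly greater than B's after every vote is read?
Strict-lead orderings = 5727227396045850968

Total orderings of the 70 votes with 37 for A: C(70, 37) = 100226479430802391940. By the Bertrand ballot formula (Cycle Lemma / reflection principle), the number of orderings in which A is strictly ahead of B throughout is (p − q)/(p + q) · C(p + q, p) = (37 − 33)/(37 + 33) · 100226479430802391940 = 5727227396045850968.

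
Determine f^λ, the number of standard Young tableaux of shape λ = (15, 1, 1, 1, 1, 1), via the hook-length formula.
# SYT of shape (15, 1, 1, 1, 1, 1) = 11628

Hook-length formula: f^λ = n! / Π hook(c), product over all cells c of the Young diagram. For λ = (15, 1, 1, 1, 1, 1), n = 20 boxes. Hook lengths by row (left-to-right, top-to-bottom): [20, 14, 13, 12, 11, 10, 9, 8, 7, 6, 5, 4, 3, 2, 1]; [5]; [4]; [3]; [2]; [1]. Product of hooks = 209227898880000. So f^λ = 20! / 209227898880000 = 2432902008176640000 / 209227898880000 = 11628.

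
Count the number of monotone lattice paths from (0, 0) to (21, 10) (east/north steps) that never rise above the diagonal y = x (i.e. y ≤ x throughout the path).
Number of paths = 24192090

By the reflection principle (André's argument), the number of monotone paths to (21, 10) with n ≤ m that never go above y = x is C(31, 21) − C(31, 22) = 44352165 − 20160075 = 24192090.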